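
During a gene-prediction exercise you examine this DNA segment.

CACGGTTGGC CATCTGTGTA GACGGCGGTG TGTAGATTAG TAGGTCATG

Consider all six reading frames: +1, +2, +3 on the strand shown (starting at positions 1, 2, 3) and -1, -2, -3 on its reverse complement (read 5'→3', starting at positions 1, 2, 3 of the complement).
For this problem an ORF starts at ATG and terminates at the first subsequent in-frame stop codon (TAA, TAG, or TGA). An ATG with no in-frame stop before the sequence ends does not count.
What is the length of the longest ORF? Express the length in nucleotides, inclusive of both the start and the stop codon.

Reverse complement (5'→3'): CATGACCTACTAATCTACACACCGCCGTCTACACAGATGGCCAACCGTG
Frame +1: CAC GGT TGG CCA TCT GTG TAG ACG GCG GTG TGT AGA TTA GTA GGT CAT — no ATG→stop ORF.
Frame +2: ACG GTT GGC CAT CTG TGT AGA CGG CGG TGT GTA GAT TAG TAG GTC ATG — no ATG→stop ORF.
Frame +3: CGG TTG GCC ATC TGT GTA GAC GGC GGT GTG TAG ATT AGT AGG TCA — no ATG→stop ORF.
Frame -1: CAT GAC CTA CTA ATC TAC ACA CCG CCG TCT ACA CAG ATG GCC AAC CGT — no ATG→stop ORF.
Frame -2: ATG ACC TAC TAA TCT ACA CAC CGC CGT CTA CAC AGA TGG CCA ACC GTG — ATG at 2, stop TAA at 11 → 12 nt.
Frame -3: TGA CCT ACT AAT CTA CAC ACC GCC GTC TAC ACA GAT GGC CAA CCG — no ATG→stop ORF.
Longest: frame -2, positions 2–13, 12 nt = 4 codons = 3 aa. → 12 nucleotides.

12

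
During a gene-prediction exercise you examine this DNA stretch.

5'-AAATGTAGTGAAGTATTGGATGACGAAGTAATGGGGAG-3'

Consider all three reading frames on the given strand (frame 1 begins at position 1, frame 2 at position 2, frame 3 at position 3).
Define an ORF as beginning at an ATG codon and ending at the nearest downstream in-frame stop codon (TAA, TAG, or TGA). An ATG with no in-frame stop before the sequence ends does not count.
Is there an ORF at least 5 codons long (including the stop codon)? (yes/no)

no

Frame 1: AAA TGT AGT GAA GTA TTG GAT GAC GAA GTA ATG GGG — no ATG→stop ORF.
Frame 2: AAT GTA GTG AAG TAT TGG ATG ACG AAG TAA TGG GGA — ATG at 20, stop TAA at 29 → 12 nt.
Frame 3: ATG TAG TGA AGT ATT GGA TGA CGA AGT AAT GGG GAG — ATG at 3, stop TAG at 6 → 6 nt.
Largest ORF found is 4 codons < 5, so no.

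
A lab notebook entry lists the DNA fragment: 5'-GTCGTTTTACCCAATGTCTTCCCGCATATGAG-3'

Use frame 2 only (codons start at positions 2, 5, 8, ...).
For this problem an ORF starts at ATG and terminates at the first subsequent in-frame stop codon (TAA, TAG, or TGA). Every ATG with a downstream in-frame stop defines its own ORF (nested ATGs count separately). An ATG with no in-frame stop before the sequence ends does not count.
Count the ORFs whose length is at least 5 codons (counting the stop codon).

1

Frame 2: TCG TTT TAC CCA ATG TCT TCC CGC ATA TGA — ATG at 14, stop TGA at 29 → 18 nt.
ORFs ≥ 5 codons: frame 2 14–31 (6 codons). Count = 1.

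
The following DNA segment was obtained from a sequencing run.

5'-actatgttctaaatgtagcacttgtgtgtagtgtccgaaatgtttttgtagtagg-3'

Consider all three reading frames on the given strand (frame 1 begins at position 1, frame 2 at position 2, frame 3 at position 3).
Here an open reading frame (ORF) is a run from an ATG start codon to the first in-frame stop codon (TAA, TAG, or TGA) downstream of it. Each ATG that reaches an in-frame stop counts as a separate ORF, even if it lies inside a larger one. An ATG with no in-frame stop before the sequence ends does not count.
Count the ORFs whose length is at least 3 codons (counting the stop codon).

2

Frame 1: ACT ATG TTC TAA ATG TAG CAC TTG TGT GTA GTG TCC GAA ATG TTT TTG TAG TAG — ATG at 4, stop TAA at 10 → 9 nt; ATG at 13, stop TAG at 16 → 6 nt; ATG at 40, stop TAG at 49 → 12 nt.
Frame 2: CTA TGT TCT AAA TGT AGC ACT TGT GTG TAG TGT CCG AAA TGT TTT TGT AGT AGG — no ATG→stop ORF.
Frame 3: TAT GTT CTA AAT GTA GCA CTT GTG TGT AGT GTC CGA AAT GTT TTT GTA GTA — no ATG→stop ORF.
ORFs ≥ 3 codons: frame 1 4–12 (3 codons), frame 1 40–51 (4 codons). Count = 2.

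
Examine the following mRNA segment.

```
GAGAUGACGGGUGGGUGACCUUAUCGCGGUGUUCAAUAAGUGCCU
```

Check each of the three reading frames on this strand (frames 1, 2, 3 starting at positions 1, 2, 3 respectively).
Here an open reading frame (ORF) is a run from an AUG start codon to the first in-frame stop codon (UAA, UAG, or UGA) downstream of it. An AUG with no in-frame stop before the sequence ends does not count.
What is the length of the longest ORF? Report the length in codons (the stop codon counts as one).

Frame 1: GAG AUG ACG GGU GGG UGA CCU UAU CGC GGU GUU CAA UAA GUG CCU — AUG at 4, stop UGA at 16 → 15 nt.
Frame 2: AGA UGA CGG GUG GGU GAC CUU AUC GCG GUG UUC AAU AAG UGC — no AUG→stop ORF.
Frame 3: GAU GAC GGG UGG GUG ACC UUA UCG CGG UGU UCA AUA AGU GCC — no AUG→stop ORF.
Longest: frame 1, positions 4–18, 15 nt = 5 codons = 4 aa. → 5 codons.

5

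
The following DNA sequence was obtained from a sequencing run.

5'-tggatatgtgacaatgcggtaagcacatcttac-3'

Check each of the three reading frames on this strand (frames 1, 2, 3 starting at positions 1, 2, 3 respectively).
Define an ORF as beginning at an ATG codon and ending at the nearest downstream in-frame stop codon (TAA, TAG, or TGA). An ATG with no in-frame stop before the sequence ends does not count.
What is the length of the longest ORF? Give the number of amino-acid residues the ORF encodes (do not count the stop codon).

2

Frame 1: TGG ATA TGT GAC AAT GCG GTA AGC ACA TCT TAC — no ATG→stop ORF.
Frame 2: GGA TAT GTG ACA ATG CGG TAA GCA CAT CTT — ATG at 14, stop TAA at 20 → 9 nt.
Frame 3: GAT ATG TGA CAA TGC GGT AAG CAC ATC TTA — ATG at 6, stop TGA at 9 → 6 nt.
Longest: frame 2, positions 14–22, 9 nt = 3 codons = 2 aa. → 2 amino acids.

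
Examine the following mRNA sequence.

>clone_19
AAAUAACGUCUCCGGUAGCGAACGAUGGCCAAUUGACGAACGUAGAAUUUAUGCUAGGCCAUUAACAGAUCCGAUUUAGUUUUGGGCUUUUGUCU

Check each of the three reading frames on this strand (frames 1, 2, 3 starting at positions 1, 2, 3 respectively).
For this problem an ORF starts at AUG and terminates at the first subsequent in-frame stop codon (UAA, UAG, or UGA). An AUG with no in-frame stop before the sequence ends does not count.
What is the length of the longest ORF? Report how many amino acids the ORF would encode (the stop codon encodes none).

Frame 1: AAA UAA CGU CUC CGG UAG CGA ACG AUG GCC AAU UGA CGA ACG UAG AAU UUA UGC UAG GCC AUU AAC AGA UCC GAU UUA GUU UUG GGC UUU UGU — AUG at 25, stop UGA at 34 → 12 nt.
Frame 2: AAU AAC GUC UCC GGU AGC GAA CGA UGG CCA AUU GAC GAA CGU AGA AUU UAU GCU AGG CCA UUA ACA GAU CCG AUU UAG UUU UGG GCU UUU GUC — no AUG→stop ORF.
Frame 3: AUA ACG UCU CCG GUA GCG AAC GAU GGC CAA UUG ACG AAC GUA GAA UUU AUG CUA GGC CAU UAA CAG AUC CGA UUU AGU UUU GGG CUU UUG UCU — AUG at 51, stop UAA at 63 → 15 nt.
Longest: frame 3, positions 51–65, 15 nt = 5 codons = 4 aa. → 4 amino acids.

4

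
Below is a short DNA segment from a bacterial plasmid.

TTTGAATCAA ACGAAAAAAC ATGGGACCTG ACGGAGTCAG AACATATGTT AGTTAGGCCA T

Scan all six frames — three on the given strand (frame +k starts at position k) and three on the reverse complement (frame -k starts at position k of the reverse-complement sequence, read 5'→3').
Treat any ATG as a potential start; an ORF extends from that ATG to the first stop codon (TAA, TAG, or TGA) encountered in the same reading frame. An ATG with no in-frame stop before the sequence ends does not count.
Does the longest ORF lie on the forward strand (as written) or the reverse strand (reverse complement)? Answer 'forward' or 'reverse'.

Reverse complement (5'→3'): ATGGCCTAACTAACATATGTTCTGACTCCGTCAGGTCCCATGTTTTTTCGTTTGATTCAAA
Frame +1: TTT GAA TCA AAC GAA AAA ACA TGG GAC CTG ACG GAG TCA GAA CAT ATG TTA GTT AGG CCA — no ATG→stop ORF.
Frame +2: TTG AAT CAA ACG AAA AAA CAT GGG ACC TGA CGG AGT CAG AAC ATA TGT TAG TTA GGC CAT — no ATG→stop ORF.
Frame +3: TGA ATC AAA CGA AAA AAC ATG GGA CCT GAC GGA GTC AGA ACA TAT GTT AGT TAG GCC — ATG at 21, stop TAG at 54 → 36 nt.
Frame -1: ATG GCC TAA CTA ACA TAT GTT CTG ACT CCG TCA GGT CCC ATG TTT TTT CGT TTG ATT CAA — ATG at 1, stop TAA at 7 → 9 nt.
Frame -2: TGG CCT AAC TAA CAT ATG TTC TGA CTC CGT CAG GTC CCA TGT TTT TTC GTT TGA TTC AAA — ATG at 17, stop TGA at 23 → 9 nt.
Frame -3: GGC CTA ACT AAC ATA TGT TCT GAC TCC GTC AGG TCC CAT GTT TTT TCG TTT GAT TCA — no ATG→stop ORF.
Forward-strand max 36 nt; reverse-strand max 9 nt. The forward strand has the longer ORF.

forward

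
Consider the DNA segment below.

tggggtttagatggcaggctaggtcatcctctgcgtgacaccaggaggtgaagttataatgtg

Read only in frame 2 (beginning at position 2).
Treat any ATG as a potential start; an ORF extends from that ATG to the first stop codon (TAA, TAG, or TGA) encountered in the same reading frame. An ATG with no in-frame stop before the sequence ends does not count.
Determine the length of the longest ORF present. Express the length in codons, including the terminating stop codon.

Frame 2: GGG GTT TAG ATG GCA GGC TAG GTC ATC CTC TGC GTG ACA CCA GGA GGT GAA GTT ATA ATG — ATG at 11, stop TAG at 20 → 12 nt.
Longest: frame 2, positions 11–22, 12 nt = 4 codons = 3 aa. → 4 codons.

4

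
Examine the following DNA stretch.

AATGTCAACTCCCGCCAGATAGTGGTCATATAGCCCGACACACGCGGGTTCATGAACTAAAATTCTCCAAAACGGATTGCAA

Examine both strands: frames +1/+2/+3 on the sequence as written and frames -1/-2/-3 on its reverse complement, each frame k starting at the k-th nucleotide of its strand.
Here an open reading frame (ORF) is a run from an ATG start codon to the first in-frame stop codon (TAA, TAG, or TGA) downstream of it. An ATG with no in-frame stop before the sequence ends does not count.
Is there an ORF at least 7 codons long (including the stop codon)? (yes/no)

Reverse complement (5'→3'): TTGCAATCCGTTTTGGAGAATTTTAGTTCATGAACCCGCGTGTGTCGGGCTATATGACCACTATCTGGCGGGAGTTGACATT
Frame +1: AAT GTC AAC TCC CGC CAG ATA GTG GTC ATA TAG CCC GAC ACA CGC GGG TTC ATG AAC TAA AAT TCT CCA AAA CGG ATT GCA — ATG at 52, stop TAA at 58 → 9 nt.
Frame +2: ATG TCA ACT CCC GCC AGA TAG TGG TCA TAT AGC CCG ACA CAC GCG GGT TCA TGA ACT AAA ATT CTC CAA AAC GGA TTG CAA — ATG at 2, stop TAG at 20 → 21 nt.
Frame +3: TGT CAA CTC CCG CCA GAT AGT GGT CAT ATA GCC CGA CAC ACG CGG GTT CAT GAA CTA AAA TTC TCC AAA ACG GAT TGC — no ATG→stop ORF.
Frame -1: TTG CAA TCC GTT TTG GAG AAT TTT AGT TCA TGA ACC CGC GTG TGT CGG GCT ATA TGA CCA CTA TCT GGC GGG AGT TGA CAT — no ATG→stop ORF.
Frame -2: TGC AAT CCG TTT TGG AGA ATT TTA GTT CAT GAA CCC GCG TGT GTC GGG CTA TAT GAC CAC TAT CTG GCG GGA GTT GAC ATT — no ATG→stop ORF.
Frame -3: GCA ATC CGT TTT GGA GAA TTT TAG TTC ATG AAC CCG CGT GTG TCG GGC TAT ATG ACC ACT ATC TGG CGG GAG TTG ACA — no ATG→stop ORF.
Frame +2 has an ORF of 7 codons (positions 2–22) ≥ 7, so yes.

yes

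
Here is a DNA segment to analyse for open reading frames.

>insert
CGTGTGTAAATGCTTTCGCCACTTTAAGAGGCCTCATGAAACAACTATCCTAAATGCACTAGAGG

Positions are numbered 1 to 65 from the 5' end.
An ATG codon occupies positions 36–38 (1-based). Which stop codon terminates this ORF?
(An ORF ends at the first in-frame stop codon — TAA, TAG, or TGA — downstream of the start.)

TAA

Codons from position 36: ATG (36–38), AAA (39–41), CAA (42–44), CTA (45–47), TCC (48–50), TAA (51–53).
The first in-frame stop codon is TAA.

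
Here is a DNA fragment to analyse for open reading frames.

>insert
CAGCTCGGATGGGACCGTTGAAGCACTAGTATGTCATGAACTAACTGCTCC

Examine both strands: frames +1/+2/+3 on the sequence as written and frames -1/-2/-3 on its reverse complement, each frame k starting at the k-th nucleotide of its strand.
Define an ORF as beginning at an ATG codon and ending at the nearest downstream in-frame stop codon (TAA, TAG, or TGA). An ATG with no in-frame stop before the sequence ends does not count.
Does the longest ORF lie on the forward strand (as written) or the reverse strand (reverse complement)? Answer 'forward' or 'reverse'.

forward

Reverse complement (5'→3'): GGAGCAGTTAGTTCATGACATACTAGTGCTTCAACGGTCCCATCCGAGCTG
Frame +1: CAG CTC GGA TGG GAC CGT TGA AGC ACT AGT ATG TCA TGA ACT AAC TGC TCC — ATG at 31, stop TGA at 37 → 9 nt.
Frame +2: AGC TCG GAT GGG ACC GTT GAA GCA CTA GTA TGT CAT GAA CTA ACT GCT — no ATG→stop ORF.
Frame +3: GCT CGG ATG GGA CCG TTG AAG CAC TAG TAT GTC ATG AAC TAA CTG CTC — ATG at 9, stop TAG at 27 → 21 nt; ATG at 36, stop TAA at 42 → 9 nt.
Frame -1: GGA GCA GTT AGT TCA TGA CAT ACT AGT GCT TCA ACG GTC CCA TCC GAG CTG — no ATG→stop ORF.
Frame -2: GAG CAG TTA GTT CAT GAC ATA CTA GTG CTT CAA CGG TCC CAT CCG AGC — no ATG→stop ORF.
Frame -3: AGC AGT TAG TTC ATG ACA TAC TAG TGC TTC AAC GGT CCC ATC CGA GCT — ATG at 15, stop TAG at 24 → 12 nt.
Forward-strand max 21 nt; reverse-strand max 12 nt. The forward strand has the longer ORF.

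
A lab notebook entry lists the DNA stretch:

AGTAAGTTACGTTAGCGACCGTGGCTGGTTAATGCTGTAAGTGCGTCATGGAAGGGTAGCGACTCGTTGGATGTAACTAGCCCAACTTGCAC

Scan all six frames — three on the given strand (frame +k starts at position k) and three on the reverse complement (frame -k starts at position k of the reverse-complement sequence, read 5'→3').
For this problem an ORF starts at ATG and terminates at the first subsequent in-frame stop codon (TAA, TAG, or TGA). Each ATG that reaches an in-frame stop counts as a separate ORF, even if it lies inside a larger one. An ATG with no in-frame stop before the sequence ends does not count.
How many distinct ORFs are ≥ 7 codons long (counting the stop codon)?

1

Reverse complement (5'→3'): GTGCAAGTTGGGCTAGTTACATCCAACGAGTCGCTACCCTTCCATGACGCACTTACAGCATTAACCAGCCACGGTCGCTAACGTAACTTACT
Frame +1: AGT AAG TTA CGT TAG CGA CCG TGG CTG GTT AAT GCT GTA AGT GCG TCA TGG AAG GGT AGC GAC TCG TTG GAT GTA ACT AGC CCA ACT TGC — no ATG→stop ORF.
Frame +2: GTA AGT TAC GTT AGC GAC CGT GGC TGG TTA ATG CTG TAA GTG CGT CAT GGA AGG GTA GCG ACT CGT TGG ATG TAA CTA GCC CAA CTT GCA — ATG at 32, stop TAA at 38 → 9 nt; ATG at 71, stop TAA at 74 → 6 nt.
Frame +3: TAA GTT ACG TTA GCG ACC GTG GCT GGT TAA TGC TGT AAG TGC GTC ATG GAA GGG TAG CGA CTC GTT GGA TGT AAC TAG CCC AAC TTG CAC — ATG at 48, stop TAG at 57 → 12 nt.
Frame -1: GTG CAA GTT GGG CTA GTT ACA TCC AAC GAG TCG CTA CCC TTC CAT GAC GCA CTT ACA GCA TTA ACC AGC CAC GGT CGC TAA CGT AAC TTA — no ATG→stop ORF.
Frame -2: TGC AAG TTG GGC TAG TTA CAT CCA ACG AGT CGC TAC CCT TCC ATG ACG CAC TTA CAG CAT TAA CCA GCC ACG GTC GCT AAC GTA ACT TAC — ATG at 44, stop TAA at 62 → 21 nt.
Frame -3: GCA AGT TGG GCT AGT TAC ATC CAA CGA GTC GCT ACC CTT CCA TGA CGC ACT TAC AGC ATT AAC CAG CCA CGG TCG CTA ACG TAA CTT ACT — no ATG→stop ORF.
ORFs ≥ 7 codons: frame -2 44–64 (7 codons). Count = 1.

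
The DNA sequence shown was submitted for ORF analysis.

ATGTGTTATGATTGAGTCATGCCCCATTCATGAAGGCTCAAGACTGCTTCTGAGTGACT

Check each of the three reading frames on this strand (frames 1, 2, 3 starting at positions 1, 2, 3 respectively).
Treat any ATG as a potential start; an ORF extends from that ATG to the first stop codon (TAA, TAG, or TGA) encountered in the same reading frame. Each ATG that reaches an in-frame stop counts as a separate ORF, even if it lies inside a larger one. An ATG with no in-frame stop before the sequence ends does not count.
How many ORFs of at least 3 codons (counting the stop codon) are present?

Frame 1: ATG TGT TAT GAT TGA GTC ATG CCC CAT TCA TGA AGG CTC AAG ACT GCT TCT GAG TGA — ATG at 1, stop TGA at 13 → 15 nt; ATG at 19, stop TGA at 31 → 15 nt.
Frame 2: TGT GTT ATG ATT GAG TCA TGC CCC ATT CAT GAA GGC TCA AGA CTG CTT CTG AGT GAC — no ATG→stop ORF.
Frame 3: GTG TTA TGA TTG AGT CAT GCC CCA TTC ATG AAG GCT CAA GAC TGC TTC TGA GTG ACT — ATG at 30, stop TGA at 51 → 24 nt.
ORFs ≥ 3 codons: frame 1 1–15 (5 codons), frame 1 19–33 (5 codons), frame 3 30–53 (8 codons). Count = 3.

3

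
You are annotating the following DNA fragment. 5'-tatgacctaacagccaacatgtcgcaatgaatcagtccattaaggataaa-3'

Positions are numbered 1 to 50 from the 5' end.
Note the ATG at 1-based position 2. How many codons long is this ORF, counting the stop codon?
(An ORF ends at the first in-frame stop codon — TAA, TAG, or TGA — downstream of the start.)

Codons from position 2: ATG (2–4), ACC (5–7), TAA (8–10).
TAA is the first in-frame stop; that's 3 codons including the stop.

3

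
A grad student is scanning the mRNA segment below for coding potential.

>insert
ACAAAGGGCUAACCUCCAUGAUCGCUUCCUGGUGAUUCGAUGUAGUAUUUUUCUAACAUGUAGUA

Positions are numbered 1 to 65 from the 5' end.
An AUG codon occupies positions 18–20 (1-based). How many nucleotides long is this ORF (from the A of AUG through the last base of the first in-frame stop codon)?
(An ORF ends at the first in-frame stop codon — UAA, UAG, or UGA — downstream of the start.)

18

Codons from position 18: AUG (18–20), AUC (21–23), GCU (24–26), UCC (27–29), UGG (30–32), UGA (33–35).
UGA is the first in-frame stop; ORF spans 18–35, 18 nucleotides.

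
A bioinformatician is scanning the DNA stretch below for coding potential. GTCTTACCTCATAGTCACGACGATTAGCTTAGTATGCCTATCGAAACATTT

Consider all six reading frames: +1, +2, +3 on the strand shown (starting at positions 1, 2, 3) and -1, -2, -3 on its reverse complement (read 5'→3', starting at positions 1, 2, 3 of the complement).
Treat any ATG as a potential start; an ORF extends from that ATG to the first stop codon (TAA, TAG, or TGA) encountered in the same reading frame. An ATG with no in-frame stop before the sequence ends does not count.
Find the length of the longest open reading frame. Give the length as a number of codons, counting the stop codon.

Reverse complement (5'→3'): AAATGTTTCGATAGGCATACTAAGCTAATCGTCGTGACTATGAGGTAAGAC
Frame +1: GTC TTA CCT CAT AGT CAC GAC GAT TAG CTT AGT ATG CCT ATC GAA ACA TTT — no ATG→stop ORF.
Frame +2: TCT TAC CTC ATA GTC ACG ACG ATT AGC TTA GTA TGC CTA TCG AAA CAT — no ATG→stop ORF.
Frame +3: CTT ACC TCA TAG TCA CGA CGA TTA GCT TAG TAT GCC TAT CGA AAC ATT — no ATG→stop ORF.
Frame -1: AAA TGT TTC GAT AGG CAT ACT AAG CTA ATC GTC GTG ACT ATG AGG TAA GAC — ATG at 40, stop TAA at 46 → 9 nt.
Frame -2: AAT GTT TCG ATA GGC ATA CTA AGC TAA TCG TCG TGA CTA TGA GGT AAG — no ATG→stop ORF.
Frame -3: ATG TTT CGA TAG GCA TAC TAA GCT AAT CGT CGT GAC TAT GAG GTA AGA — ATG at 3, stop TAG at 12 → 12 nt.
Longest: frame -3, positions 3–14, 12 nt = 4 codons = 3 aa. → 4 codons.

4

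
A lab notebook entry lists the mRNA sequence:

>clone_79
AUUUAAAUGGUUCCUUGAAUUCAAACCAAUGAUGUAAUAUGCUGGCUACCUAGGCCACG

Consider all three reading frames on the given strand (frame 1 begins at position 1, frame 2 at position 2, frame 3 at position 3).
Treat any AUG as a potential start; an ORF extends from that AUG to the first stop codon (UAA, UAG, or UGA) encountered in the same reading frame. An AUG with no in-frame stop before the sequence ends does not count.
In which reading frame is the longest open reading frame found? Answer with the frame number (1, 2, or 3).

3

Frame 1: AUU UAA AUG GUU CCU UGA AUU CAA ACC AAU GAU GUA AUA UGC UGG CUA CCU AGG CCA — AUG at 7, stop UGA at 16 → 12 nt.
Frame 2: UUU AAA UGG UUC CUU GAA UUC AAA CCA AUG AUG UAA UAU GCU GGC UAC CUA GGC CAC — AUG at 29, stop UAA at 35 → 9 nt; AUG at 32, stop UAA at 35 → 6 nt.
Frame 3: UUA AAU GGU UCC UUG AAU UCA AAC CAA UGA UGU AAU AUG CUG GCU ACC UAG GCC ACG — AUG at 39, stop UAG at 51 → 15 nt.
Longest ORF is 15 nt in frame 3 (positions 39–53).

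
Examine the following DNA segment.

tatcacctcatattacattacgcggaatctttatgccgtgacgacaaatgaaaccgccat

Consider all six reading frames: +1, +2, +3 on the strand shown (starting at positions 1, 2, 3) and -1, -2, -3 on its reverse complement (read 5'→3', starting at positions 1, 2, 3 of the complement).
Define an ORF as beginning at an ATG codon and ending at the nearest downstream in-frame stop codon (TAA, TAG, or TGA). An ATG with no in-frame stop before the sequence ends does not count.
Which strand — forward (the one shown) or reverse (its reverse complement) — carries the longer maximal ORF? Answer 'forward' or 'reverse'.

reverse

Reverse complement (5'→3'): ATGGCGGTTTCATTTGTCGTCACGGCATAAAGATTCCGCGTAATGTAATATGAGGTGATA
Frame +1: TAT CAC CTC ATA TTA CAT TAC GCG GAA TCT TTA TGC CGT GAC GAC AAA TGA AAC CGC CAT — no ATG→stop ORF.
Frame +2: ATC ACC TCA TAT TAC ATT ACG CGG AAT CTT TAT GCC GTG ACG ACA AAT GAA ACC GCC — no ATG→stop ORF.
Frame +3: TCA CCT CAT ATT ACA TTA CGC GGA ATC TTT ATG CCG TGA CGA CAA ATG AAA CCG CCA — ATG at 33, stop TGA at 39 → 9 nt.
Frame -1: ATG GCG GTT TCA TTT GTC GTC ACG GCA TAA AGA TTC CGC GTA ATG TAA TAT GAG GTG ATA — ATG at 1, stop TAA at 28 → 30 nt; ATG at 43, stop TAA at 46 → 6 nt.
Frame -2: TGG CGG TTT CAT TTG TCG TCA CGG CAT AAA GAT TCC GCG TAA TGT AAT ATG AGG TGA — ATG at 50, stop TGA at 56 → 9 nt.
Frame -3: GGC GGT TTC ATT TGT CGT CAC GGC ATA AAG ATT CCG CGT AAT GTA ATA TGA GGT GAT — no ATG→stop ORF.
Forward-strand max 9 nt; reverse-strand max 30 nt. The reverse strand has the longer ORF.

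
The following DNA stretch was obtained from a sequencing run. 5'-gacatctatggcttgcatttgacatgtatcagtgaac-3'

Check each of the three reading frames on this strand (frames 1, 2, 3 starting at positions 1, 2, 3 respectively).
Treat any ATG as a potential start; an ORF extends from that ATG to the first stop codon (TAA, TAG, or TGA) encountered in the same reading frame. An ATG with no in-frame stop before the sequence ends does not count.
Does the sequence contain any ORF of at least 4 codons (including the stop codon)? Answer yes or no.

Frame 1: GAC ATC TAT GGC TTG CAT TTG ACA TGT ATC AGT GAA — no ATG→stop ORF.
Frame 2: ACA TCT ATG GCT TGC ATT TGA CAT GTA TCA GTG AAC — ATG at 8, stop TGA at 20 → 15 nt.
Frame 3: CAT CTA TGG CTT GCA TTT GAC ATG TAT CAG TGA — ATG at 24, stop TGA at 33 → 12 nt.
Frame 2 has an ORF of 5 codons (positions 8–22) ≥ 4, so yes.

yes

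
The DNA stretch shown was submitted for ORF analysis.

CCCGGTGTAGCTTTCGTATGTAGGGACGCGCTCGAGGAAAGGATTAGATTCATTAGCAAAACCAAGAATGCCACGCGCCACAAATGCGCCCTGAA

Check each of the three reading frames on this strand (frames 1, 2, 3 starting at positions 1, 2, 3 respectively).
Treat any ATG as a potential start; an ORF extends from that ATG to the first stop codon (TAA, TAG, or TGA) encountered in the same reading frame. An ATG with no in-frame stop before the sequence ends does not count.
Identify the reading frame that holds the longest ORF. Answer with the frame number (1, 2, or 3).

2

Frame 1: CCC GGT GTA GCT TTC GTA TGT AGG GAC GCG CTC GAG GAA AGG ATT AGA TTC ATT AGC AAA ACC AAG AAT GCC ACG CGC CAC AAA TGC GCC CTG — no ATG→stop ORF.
Frame 2: CCG GTG TAG CTT TCG TAT GTA GGG ACG CGC TCG AGG AAA GGA TTA GAT TCA TTA GCA AAA CCA AGA ATG CCA CGC GCC ACA AAT GCG CCC TGA — ATG at 68, stop TGA at 92 → 27 nt.
Frame 3: CGG TGT AGC TTT CGT ATG TAG GGA CGC GCT CGA GGA AAG GAT TAG ATT CAT TAG CAA AAC CAA GAA TGC CAC GCG CCA CAA ATG CGC CCT GAA — ATG at 18, stop TAG at 21 → 6 nt.
Longest ORF is 27 nt in frame 2 (positions 68–94).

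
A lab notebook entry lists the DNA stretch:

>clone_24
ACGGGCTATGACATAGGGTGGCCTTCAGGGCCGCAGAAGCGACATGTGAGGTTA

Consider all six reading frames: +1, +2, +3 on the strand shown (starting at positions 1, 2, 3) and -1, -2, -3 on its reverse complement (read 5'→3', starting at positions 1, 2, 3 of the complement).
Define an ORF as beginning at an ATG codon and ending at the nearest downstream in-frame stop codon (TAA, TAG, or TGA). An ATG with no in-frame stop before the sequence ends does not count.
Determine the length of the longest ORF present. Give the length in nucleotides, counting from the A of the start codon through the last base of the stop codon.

Reverse complement (5'→3'): TAACCTCACATGTCGCTTCTGCGGCCCTGAAGGCCACCCTATGTCATAGCCCGT
Frame +1: ACG GGC TAT GAC ATA GGG TGG CCT TCA GGG CCG CAG AAG CGA CAT GTG AGG TTA — no ATG→stop ORF.
Frame +2: CGG GCT ATG ACA TAG GGT GGC CTT CAG GGC CGC AGA AGC GAC ATG TGA GGT — ATG at 8, stop TAG at 14 → 9 nt; ATG at 44, stop TGA at 47 → 6 nt.
Frame +3: GGG CTA TGA CAT AGG GTG GCC TTC AGG GCC GCA GAA GCG ACA TGT GAG GTT — no ATG→stop ORF.
Frame -1: TAA CCT CAC ATG TCG CTT CTG CGG CCC TGA AGG CCA CCC TAT GTC ATA GCC CGT — ATG at 10, stop TGA at 28 → 21 nt.
Frame -2: AAC CTC ACA TGT CGC TTC TGC GGC CCT GAA GGC CAC CCT ATG TCA TAG CCC — ATG at 41, stop TAG at 47 → 9 nt.
Frame -3: ACC TCA CAT GTC GCT TCT GCG GCC CTG AAG GCC ACC CTA TGT CAT AGC CCG — no ATG→stop ORF.
Longest: frame -1, positions 10–30, 21 nt = 7 codons = 6 aa. → 21 nucleotides.

21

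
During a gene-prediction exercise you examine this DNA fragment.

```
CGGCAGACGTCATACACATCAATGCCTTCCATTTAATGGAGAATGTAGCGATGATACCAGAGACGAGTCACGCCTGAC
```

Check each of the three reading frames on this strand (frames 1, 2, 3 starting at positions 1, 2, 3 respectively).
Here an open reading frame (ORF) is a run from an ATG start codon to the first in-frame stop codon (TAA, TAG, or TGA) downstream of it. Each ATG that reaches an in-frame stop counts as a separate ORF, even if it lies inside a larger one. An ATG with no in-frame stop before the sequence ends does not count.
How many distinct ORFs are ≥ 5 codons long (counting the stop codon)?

3

Frame 1: CGG CAG ACG TCA TAC ACA TCA ATG CCT TCC ATT TAA TGG AGA ATG TAG CGA TGA TAC CAG AGA CGA GTC ACG CCT GAC — ATG at 22, stop TAA at 34 → 15 nt; ATG at 43, stop TAG at 46 → 6 nt.
Frame 2: GGC AGA CGT CAT ACA CAT CAA TGC CTT CCA TTT AAT GGA GAA TGT AGC GAT GAT ACC AGA GAC GAG TCA CGC CTG — no ATG→stop ORF.
Frame 3: GCA GAC GTC ATA CAC ATC AAT GCC TTC CAT TTA ATG GAG AAT GTA GCG ATG ATA CCA GAG ACG AGT CAC GCC TGA — ATG at 36, stop TGA at 75 → 42 nt; ATG at 51, stop TGA at 75 → 27 nt.
ORFs ≥ 5 codons: frame 1 22–36 (5 codons), frame 3 36–77 (14 codons), frame 3 51–77 (9 codons). Count = 3.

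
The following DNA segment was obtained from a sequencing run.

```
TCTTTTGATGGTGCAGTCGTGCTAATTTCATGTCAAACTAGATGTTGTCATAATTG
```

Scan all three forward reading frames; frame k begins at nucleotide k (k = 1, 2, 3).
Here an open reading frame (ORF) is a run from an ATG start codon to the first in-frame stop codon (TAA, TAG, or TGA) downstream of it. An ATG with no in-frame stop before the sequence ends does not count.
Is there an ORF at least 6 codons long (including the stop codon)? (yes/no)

Frame 1: TCT TTT GAT GGT GCA GTC GTG CTA ATT TCA TGT CAA ACT AGA TGT TGT CAT AAT — no ATG→stop ORF.
Frame 2: CTT TTG ATG GTG CAG TCG TGC TAA TTT CAT GTC AAA CTA GAT GTT GTC ATA ATT — ATG at 8, stop TAA at 23 → 18 nt.
Frame 3: TTT TGA TGG TGC AGT CGT GCT AAT TTC ATG TCA AAC TAG ATG TTG TCA TAA TTG — ATG at 30, stop TAG at 39 → 12 nt; ATG at 42, stop TAA at 51 → 12 nt.
Frame 2 has an ORF of 6 codons (positions 8–25) ≥ 6, so yes.

yes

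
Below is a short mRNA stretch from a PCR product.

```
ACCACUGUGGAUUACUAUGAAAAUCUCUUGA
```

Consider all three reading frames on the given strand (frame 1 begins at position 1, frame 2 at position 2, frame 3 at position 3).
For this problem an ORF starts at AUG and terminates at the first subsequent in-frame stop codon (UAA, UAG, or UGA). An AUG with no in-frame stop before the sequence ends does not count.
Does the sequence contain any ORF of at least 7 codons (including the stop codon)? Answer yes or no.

no

Frame 1: ACC ACU GUG GAU UAC UAU GAA AAU CUC UUG — no AUG→stop ORF.
Frame 2: CCA CUG UGG AUU ACU AUG AAA AUC UCU UGA — AUG at 17, stop UGA at 29 → 15 nt.
Frame 3: CAC UGU GGA UUA CUA UGA AAA UCU CUU — no AUG→stop ORF.
Largest ORF found is 5 codons < 7, so no.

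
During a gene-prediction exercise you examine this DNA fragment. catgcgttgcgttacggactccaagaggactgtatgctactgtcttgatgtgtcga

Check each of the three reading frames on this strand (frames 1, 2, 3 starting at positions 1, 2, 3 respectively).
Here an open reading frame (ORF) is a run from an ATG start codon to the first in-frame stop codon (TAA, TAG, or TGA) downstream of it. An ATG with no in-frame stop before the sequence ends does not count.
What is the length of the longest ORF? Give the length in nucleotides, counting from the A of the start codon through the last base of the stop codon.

15

Frame 1: CAT GCG TTG CGT TAC GGA CTC CAA GAG GAC TGT ATG CTA CTG TCT TGA TGT GTC — ATG at 34, stop TGA at 46 → 15 nt.
Frame 2: ATG CGT TGC GTT ACG GAC TCC AAG AGG ACT GTA TGC TAC TGT CTT GAT GTG TCG — no ATG→stop ORF.
Frame 3: TGC GTT GCG TTA CGG ACT CCA AGA GGA CTG TAT GCT ACT GTC TTG ATG TGT CGA — no ATG→stop ORF.
Longest: frame 1, positions 34–48, 15 nt = 5 codons = 4 aa. → 15 nucleotides.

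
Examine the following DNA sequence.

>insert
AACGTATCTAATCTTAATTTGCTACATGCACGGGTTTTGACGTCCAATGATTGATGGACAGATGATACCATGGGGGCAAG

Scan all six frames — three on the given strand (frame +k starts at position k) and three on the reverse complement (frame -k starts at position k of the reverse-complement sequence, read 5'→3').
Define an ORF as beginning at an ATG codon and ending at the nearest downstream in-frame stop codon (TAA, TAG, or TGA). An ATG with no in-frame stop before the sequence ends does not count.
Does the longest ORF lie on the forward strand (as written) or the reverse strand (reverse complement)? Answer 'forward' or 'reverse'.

forward

Reverse complement (5'→3'): CTTGCCCCCATGGTATCATCTGTCCATCAATCATTGGACGTCAAAACCCGTGCATGTAGCAAATTAAGATTAGATACGTT
Frame +1: AAC GTA TCT AAT CTT AAT TTG CTA CAT GCA CGG GTT TTG ACG TCC AAT GAT TGA TGG ACA GAT GAT ACC ATG GGG GCA — no ATG→stop ORF.
Frame +2: ACG TAT CTA ATC TTA ATT TGC TAC ATG CAC GGG TTT TGA CGT CCA ATG ATT GAT GGA CAG ATG ATA CCA TGG GGG CAA — ATG at 26, stop TGA at 38 → 15 nt.
Frame +3: CGT ATC TAA TCT TAA TTT GCT ACA TGC ACG GGT TTT GAC GTC CAA TGA TTG ATG GAC AGA TGA TAC CAT GGG GGC AAG — ATG at 54, stop TGA at 63 → 12 nt.
Frame -1: CTT GCC CCC ATG GTA TCA TCT GTC CAT CAA TCA TTG GAC GTC AAA ACC CGT GCA TGT AGC AAA TTA AGA TTA GAT ACG — no ATG→stop ORF.
Frame -2: TTG CCC CCA TGG TAT CAT CTG TCC ATC AAT CAT TGG ACG TCA AAA CCC GTG CAT GTA GCA AAT TAA GAT TAG ATA CGT — no ATG→stop ORF.
Frame -3: TGC CCC CAT GGT ATC ATC TGT CCA TCA ATC ATT GGA CGT CAA AAC CCG TGC ATG TAG CAA ATT AAG ATT AGA TAC GTT — ATG at 54, stop TAG at 57 → 6 nt.
Forward-strand max 15 nt; reverse-strand max 6 nt. The forward strand has the longer ORF.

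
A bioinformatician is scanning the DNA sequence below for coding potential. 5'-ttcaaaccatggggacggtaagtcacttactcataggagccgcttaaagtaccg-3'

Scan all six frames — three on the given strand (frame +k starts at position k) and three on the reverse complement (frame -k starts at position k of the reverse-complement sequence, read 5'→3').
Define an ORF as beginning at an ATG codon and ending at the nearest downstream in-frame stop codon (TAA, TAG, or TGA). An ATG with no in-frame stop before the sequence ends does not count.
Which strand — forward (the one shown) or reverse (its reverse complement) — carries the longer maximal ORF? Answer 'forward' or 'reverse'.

Reverse complement (5'→3'): CGGTACTTTAAGCGGCTCCTATGAGTAAGTGACTTACCGTCCCCATGGTTTGAA
Frame +1: TTC AAA CCA TGG GGA CGG TAA GTC ACT TAC TCA TAG GAG CCG CTT AAA GTA CCG — no ATG→stop ORF.
Frame +2: TCA AAC CAT GGG GAC GGT AAG TCA CTT ACT CAT AGG AGC CGC TTA AAG TAC — no ATG→stop ORF.
Frame +3: CAA ACC ATG GGG ACG GTA AGT CAC TTA CTC ATA GGA GCC GCT TAA AGT ACC — ATG at 9, stop TAA at 45 → 39 nt.
Frame -1: CGG TAC TTT AAG CGG CTC CTA TGA GTA AGT GAC TTA CCG TCC CCA TGG TTT GAA — no ATG→stop ORF.
Frame -2: GGT ACT TTA AGC GGC TCC TAT GAG TAA GTG ACT TAC CGT CCC CAT GGT TTG — no ATG→stop ORF.
Frame -3: GTA CTT TAA GCG GCT CCT ATG AGT AAG TGA CTT ACC GTC CCC ATG GTT TGA — ATG at 21, stop TGA at 30 → 12 nt; ATG at 45, stop TGA at 51 → 9 nt.
Forward-strand max 39 nt; reverse-strand max 12 nt. The forward strand has the longer ORF.

forward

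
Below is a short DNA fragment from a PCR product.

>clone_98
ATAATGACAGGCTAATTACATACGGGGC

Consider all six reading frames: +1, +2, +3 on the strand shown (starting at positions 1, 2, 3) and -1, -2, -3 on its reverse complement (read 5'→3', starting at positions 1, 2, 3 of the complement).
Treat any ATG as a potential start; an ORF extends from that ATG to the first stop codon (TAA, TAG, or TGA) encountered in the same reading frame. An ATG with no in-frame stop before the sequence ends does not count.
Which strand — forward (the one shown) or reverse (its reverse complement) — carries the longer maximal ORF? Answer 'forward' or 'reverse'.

forward

Reverse complement (5'→3'): GCCCCGTATGTAATTAGCCTGTCATTAT
Frame +1: ATA ATG ACA GGC TAA TTA CAT ACG GGG — ATG at 4, stop TAA at 13 → 12 nt.
Frame +2: TAA TGA CAG GCT AAT TAC ATA CGG GGC — no ATG→stop ORF.
Frame +3: AAT GAC AGG CTA ATT ACA TAC GGG — no ATG→stop ORF.
Frame -1: GCC CCG TAT GTA ATT AGC CTG TCA TTA — no ATG→stop ORF.
Frame -2: CCC CGT ATG TAA TTA GCC TGT CAT TAT — ATG at 8, stop TAA at 11 → 6 nt.
Frame -3: CCC GTA TGT AAT TAG CCT GTC ATT — no ATG→stop ORF.
Forward-strand max 12 nt; reverse-strand max 6 nt. The forward strand has the longer ORF.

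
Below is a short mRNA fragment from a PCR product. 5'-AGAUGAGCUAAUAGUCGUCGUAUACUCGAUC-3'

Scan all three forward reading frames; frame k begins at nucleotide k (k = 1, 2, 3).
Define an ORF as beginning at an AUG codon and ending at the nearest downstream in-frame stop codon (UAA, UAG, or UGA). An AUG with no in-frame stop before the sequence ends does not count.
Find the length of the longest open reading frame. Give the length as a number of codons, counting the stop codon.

3

Frame 1: AGA UGA GCU AAU AGU CGU CGU AUA CUC GAU — no AUG→stop ORF.
Frame 2: GAU GAG CUA AUA GUC GUC GUA UAC UCG AUC — no AUG→stop ORF.
Frame 3: AUG AGC UAA UAG UCG UCG UAU ACU CGA — AUG at 3, stop UAA at 9 → 9 nt.
Longest: frame 3, positions 3–11, 9 nt = 3 codons = 2 aa. → 3 codons.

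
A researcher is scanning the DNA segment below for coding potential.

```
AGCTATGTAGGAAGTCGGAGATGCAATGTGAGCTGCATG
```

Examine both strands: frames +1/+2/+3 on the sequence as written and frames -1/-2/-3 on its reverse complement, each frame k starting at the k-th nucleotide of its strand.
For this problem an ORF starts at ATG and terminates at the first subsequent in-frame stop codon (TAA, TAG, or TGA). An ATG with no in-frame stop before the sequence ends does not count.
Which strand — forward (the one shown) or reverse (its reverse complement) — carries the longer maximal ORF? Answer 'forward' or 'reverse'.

Reverse complement (5'→3'): CATGCAGCTCACATTGCATCTCCGACTTCCTACATAGCT
Frame +1: AGC TAT GTA GGA AGT CGG AGA TGC AAT GTG AGC TGC ATG — no ATG→stop ORF.
Frame +2: GCT ATG TAG GAA GTC GGA GAT GCA ATG TGA GCT GCA — ATG at 5, stop TAG at 8 → 6 nt; ATG at 26, stop TGA at 29 → 6 nt.
Frame +3: CTA TGT AGG AAG TCG GAG ATG CAA TGT GAG CTG CAT — no ATG→stop ORF.
Frame -1: CAT GCA GCT CAC ATT GCA TCT CCG ACT TCC TAC ATA GCT — no ATG→stop ORF.
Frame -2: ATG CAG CTC ACA TTG CAT CTC CGA CTT CCT ACA TAG — ATG at 2, stop TAG at 35 → 36 nt.
Frame -3: TGC AGC TCA CAT TGC ATC TCC GAC TTC CTA CAT AGC — no ATG→stop ORF.
Forward-strand max 6 nt; reverse-strand max 36 nt. The reverse strand has the longer ORF.

reverse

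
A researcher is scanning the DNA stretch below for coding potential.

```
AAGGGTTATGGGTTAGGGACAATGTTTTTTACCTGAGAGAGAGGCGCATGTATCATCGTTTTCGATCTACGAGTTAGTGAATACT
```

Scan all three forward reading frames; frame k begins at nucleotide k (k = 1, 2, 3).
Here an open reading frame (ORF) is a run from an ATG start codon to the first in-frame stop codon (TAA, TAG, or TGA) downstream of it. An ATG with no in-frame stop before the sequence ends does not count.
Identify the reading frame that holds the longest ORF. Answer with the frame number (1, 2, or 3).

Frame 1: AAG GGT TAT GGG TTA GGG ACA ATG TTT TTT ACC TGA GAG AGA GGC GCA TGT ATC ATC GTT TTC GAT CTA CGA GTT AGT GAA TAC — ATG at 22, stop TGA at 34 → 15 nt.
Frame 2: AGG GTT ATG GGT TAG GGA CAA TGT TTT TTA CCT GAG AGA GAG GCG CAT GTA TCA TCG TTT TCG ATC TAC GAG TTA GTG AAT ACT — ATG at 8, stop TAG at 14 → 9 nt.
Frame 3: GGG TTA TGG GTT AGG GAC AAT GTT TTT TAC CTG AGA GAG AGG CGC ATG TAT CAT CGT TTT CGA TCT ACG AGT TAG TGA ATA — ATG at 48, stop TAG at 75 → 30 nt.
Longest ORF is 30 nt in frame 3 (positions 48–77).

3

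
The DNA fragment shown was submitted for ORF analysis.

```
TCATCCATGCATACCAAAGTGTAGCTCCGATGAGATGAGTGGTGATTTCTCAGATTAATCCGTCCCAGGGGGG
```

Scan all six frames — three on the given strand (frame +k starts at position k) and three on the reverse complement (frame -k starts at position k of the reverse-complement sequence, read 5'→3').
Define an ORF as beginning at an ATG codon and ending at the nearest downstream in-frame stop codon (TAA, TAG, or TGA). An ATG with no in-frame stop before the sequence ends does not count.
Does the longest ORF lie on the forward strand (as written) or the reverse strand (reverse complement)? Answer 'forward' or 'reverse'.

forward

Reverse complement (5'→3'): CCCCCCTGGGACGGATTAATCTGAGAAATCACCACTCATCTCATCGGAGCTACACTTTGGTATGCATGGATGA
Frame +1: TCA TCC ATG CAT ACC AAA GTG TAG CTC CGA TGA GAT GAG TGG TGA TTT CTC AGA TTA ATC CGT CCC AGG GGG — ATG at 7, stop TAG at 22 → 18 nt.
Frame +2: CAT CCA TGC ATA CCA AAG TGT AGC TCC GAT GAG ATG AGT GGT GAT TTC TCA GAT TAA TCC GTC CCA GGG GGG — ATG at 35, stop TAA at 56 → 24 nt.
Frame +3: ATC CAT GCA TAC CAA AGT GTA GCT CCG ATG AGA TGA GTG GTG ATT TCT CAG ATT AAT CCG TCC CAG GGG — ATG at 30, stop TGA at 36 → 9 nt.
Frame -1: CCC CCC TGG GAC GGA TTA ATC TGA GAA ATC ACC ACT CAT CTC ATC GGA GCT ACA CTT TGG TAT GCA TGG ATG — no ATG→stop ORF.
Frame -2: CCC CCT GGG ACG GAT TAA TCT GAG AAA TCA CCA CTC ATC TCA TCG GAG CTA CAC TTT GGT ATG CAT GGA TGA — ATG at 62, stop TGA at 71 → 12 nt.
Frame -3: CCC CTG GGA CGG ATT AAT CTG AGA AAT CAC CAC TCA TCT CAT CGG AGC TAC ACT TTG GTA TGC ATG GAT — no ATG→stop ORF.
Forward-strand max 24 nt; reverse-strand max 12 nt. The forward strand has the longer ORF.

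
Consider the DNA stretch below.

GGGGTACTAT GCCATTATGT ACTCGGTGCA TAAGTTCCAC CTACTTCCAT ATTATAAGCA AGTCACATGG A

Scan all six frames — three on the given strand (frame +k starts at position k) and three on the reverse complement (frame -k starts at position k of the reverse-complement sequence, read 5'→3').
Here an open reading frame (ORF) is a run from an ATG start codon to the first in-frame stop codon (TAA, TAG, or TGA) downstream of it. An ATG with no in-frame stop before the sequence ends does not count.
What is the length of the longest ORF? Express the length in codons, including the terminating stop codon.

12

Reverse complement (5'→3'): TCCATGTGACTTGCTTATAATATGGAAGTAGGTGGAACTTATGCACCGAGTACATAATGGCATAGTACCCC
Frame +1: GGG GTA CTA TGC CAT TAT GTA CTC GGT GCA TAA GTT CCA CCT ACT TCC ATA TTA TAA GCA AGT CAC ATG — no ATG→stop ORF.
Frame +2: GGG TAC TAT GCC ATT ATG TAC TCG GTG CAT AAG TTC CAC CTA CTT CCA TAT TAT AAG CAA GTC ACA TGG — no ATG→stop ORF.
Frame +3: GGT ACT ATG CCA TTA TGT ACT CGG TGC ATA AGT TCC ACC TAC TTC CAT ATT ATA AGC AAG TCA CAT GGA — no ATG→stop ORF.
Frame -1: TCC ATG TGA CTT GCT TAT AAT ATG GAA GTA GGT GGA ACT TAT GCA CCG AGT ACA TAA TGG CAT AGT ACC — ATG at 4, stop TGA at 7 → 6 nt; ATG at 22, stop TAA at 55 → 36 nt.
Frame -2: CCA TGT GAC TTG CTT ATA ATA TGG AAG TAG GTG GAA CTT ATG CAC CGA GTA CAT AAT GGC ATA GTA CCC — no ATG→stop ORF.
Frame -3: CAT GTG ACT TGC TTA TAA TAT GGA AGT AGG TGG AAC TTA TGC ACC GAG TAC ATA ATG GCA TAG TAC CCC — ATG at 57, stop TAG at 63 → 9 nt.
Longest: frame -1, positions 22–57, 36 nt = 12 codons = 11 aa. → 12 codons.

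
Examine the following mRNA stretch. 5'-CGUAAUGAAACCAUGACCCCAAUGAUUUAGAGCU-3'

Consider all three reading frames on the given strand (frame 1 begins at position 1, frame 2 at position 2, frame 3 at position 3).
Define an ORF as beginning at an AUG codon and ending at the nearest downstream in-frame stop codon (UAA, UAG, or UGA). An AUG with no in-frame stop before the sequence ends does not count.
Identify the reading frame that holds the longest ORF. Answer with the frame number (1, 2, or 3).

1

Frame 1: CGU AAU GAA ACC AUG ACC CCA AUG AUU UAG AGC — AUG at 13, stop UAG at 28 → 18 nt; AUG at 22, stop UAG at 28 → 9 nt.
Frame 2: GUA AUG AAA CCA UGA CCC CAA UGA UUU AGA GCU — AUG at 5, stop UGA at 14 → 12 nt.
Frame 3: UAA UGA AAC CAU GAC CCC AAU GAU UUA GAG — no AUG→stop ORF.
Longest ORF is 18 nt in frame 1 (positions 13–30).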